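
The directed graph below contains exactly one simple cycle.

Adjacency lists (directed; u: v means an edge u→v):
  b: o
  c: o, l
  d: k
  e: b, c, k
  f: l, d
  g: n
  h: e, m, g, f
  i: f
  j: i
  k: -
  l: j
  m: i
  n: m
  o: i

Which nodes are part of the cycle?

DFS with gray/black marking from f:
f gray
  l gray
    j gray
      i gray
        i→f: f is gray → back edge
Back edge closes the cycle f → l → j → i → f; its vertices are {f, i, j, l}.

f, i, j, l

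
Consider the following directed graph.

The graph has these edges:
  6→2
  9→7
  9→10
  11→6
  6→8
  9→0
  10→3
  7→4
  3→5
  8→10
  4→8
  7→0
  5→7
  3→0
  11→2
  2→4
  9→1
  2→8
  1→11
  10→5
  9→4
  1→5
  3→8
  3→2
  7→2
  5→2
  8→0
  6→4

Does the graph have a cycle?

Yes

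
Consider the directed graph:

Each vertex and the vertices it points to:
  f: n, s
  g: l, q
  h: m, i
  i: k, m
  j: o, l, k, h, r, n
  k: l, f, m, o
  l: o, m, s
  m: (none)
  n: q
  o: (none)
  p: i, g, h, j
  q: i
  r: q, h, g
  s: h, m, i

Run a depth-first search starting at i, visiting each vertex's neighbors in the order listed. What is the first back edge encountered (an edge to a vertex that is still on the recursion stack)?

h→i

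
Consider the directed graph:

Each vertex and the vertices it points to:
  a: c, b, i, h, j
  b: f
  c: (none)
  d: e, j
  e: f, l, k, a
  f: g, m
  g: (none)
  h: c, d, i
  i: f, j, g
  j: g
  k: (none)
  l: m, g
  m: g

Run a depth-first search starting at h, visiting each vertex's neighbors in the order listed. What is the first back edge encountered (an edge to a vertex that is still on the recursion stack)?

a→h

DFS from h (visiting each vertex's neighbors in the order listed); mark gray on enter, black on exit:
h gray
  c gray
  c black
  d gray
    e gray
      f gray
        g gray
        g black
        m gray
          m→g: g black — skip
        m black
      f black
      l gray
        l→m: m black — skip
        l→g: g black — skip
      l black
      k gray
      k black
      a gray
        a→c: c black — skip
        b gray
          b→f: f black — skip
        b black
        i gray
          i→f: f black — skip
          j gray
            j→g: g black — skip
          j black
          i→g: g black — skip
        i black
        a→h: h is gray → back edge
First back edge: a → h.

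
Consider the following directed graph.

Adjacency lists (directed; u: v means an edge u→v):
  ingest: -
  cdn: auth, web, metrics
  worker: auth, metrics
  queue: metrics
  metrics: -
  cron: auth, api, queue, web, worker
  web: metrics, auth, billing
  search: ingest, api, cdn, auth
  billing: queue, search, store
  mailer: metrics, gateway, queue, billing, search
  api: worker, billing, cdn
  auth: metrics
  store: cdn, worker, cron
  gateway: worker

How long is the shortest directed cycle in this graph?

For each vertex v, BFS finds the shortest path from v back to v.
The shortest such closed walk is search → api → billing → search, length 3.

3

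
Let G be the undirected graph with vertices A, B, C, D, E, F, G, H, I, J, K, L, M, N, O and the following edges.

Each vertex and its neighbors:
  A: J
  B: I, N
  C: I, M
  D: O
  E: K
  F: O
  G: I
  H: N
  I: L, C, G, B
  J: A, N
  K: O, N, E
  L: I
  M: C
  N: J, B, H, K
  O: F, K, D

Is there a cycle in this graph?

No

DFS, tracking each vertex's parent; an edge to a visited non-parent vertex closes a cycle.
Start from J:
visit J (parent –)
  visit A (parent J)
    A–J: parent, skip
  visit N (parent J)
    N–J: parent, skip
    visit B (parent N)
      visit I (parent B)
        visit L (parent I)
          L–I: parent, skip
        visit C (parent I)
          C–I: parent, skip
          visit M (parent C)
            M–C: parent, skip
        visit G (parent I)
          G–I: parent, skip
        I–B: parent, skip
      B–N: parent, skip
    visit H (parent N)
      H–N: parent, skip
    visit K (parent N)
      visit O (parent K)
        visit F (parent O)
          F–O: parent, skip
        O–K: parent, skip
        visit D (parent O)
          D–O: parent, skip
      K–N: parent, skip
      visit E (parent K)
        E–K: parent, skip
No non-parent visited neighbor found — the graph is a forest.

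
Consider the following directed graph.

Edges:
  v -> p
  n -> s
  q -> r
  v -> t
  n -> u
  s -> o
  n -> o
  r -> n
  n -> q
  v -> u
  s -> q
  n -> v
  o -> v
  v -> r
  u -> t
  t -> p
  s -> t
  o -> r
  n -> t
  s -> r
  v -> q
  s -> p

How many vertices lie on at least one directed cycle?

A vertex is on a directed cycle iff it belongs to a strongly connected component of size ≥ 2 (or has a self-loop).
The vertices on cycles are {n, o, q, r, s, v} — 6 in total.

6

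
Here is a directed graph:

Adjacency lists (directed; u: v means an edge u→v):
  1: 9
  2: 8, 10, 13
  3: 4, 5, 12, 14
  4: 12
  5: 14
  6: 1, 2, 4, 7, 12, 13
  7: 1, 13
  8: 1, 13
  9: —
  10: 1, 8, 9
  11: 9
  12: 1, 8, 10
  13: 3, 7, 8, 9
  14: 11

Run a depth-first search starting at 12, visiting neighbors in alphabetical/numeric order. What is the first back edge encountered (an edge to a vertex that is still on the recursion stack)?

4→12

DFS from 12 (visiting neighbors in alphabetical/numeric order); mark gray on enter, black on exit:
12 gray
  1 gray
    9 gray
    9 black
  1 black
  8 gray
    8→1: 1 black — skip
    13 gray
      3 gray
        4 gray
          4→12: 12 is gray → back edge
First back edge: 4 → 12.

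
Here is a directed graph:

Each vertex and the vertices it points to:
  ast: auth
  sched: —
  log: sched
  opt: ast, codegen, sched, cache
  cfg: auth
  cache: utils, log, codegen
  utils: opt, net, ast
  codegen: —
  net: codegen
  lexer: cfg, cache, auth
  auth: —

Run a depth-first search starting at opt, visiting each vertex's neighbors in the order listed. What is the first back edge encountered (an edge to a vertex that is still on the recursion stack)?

utils->opt

DFS from opt (visiting each vertex's neighbors in the order listed); mark gray on enter, black on exit:
opt gray
  ast gray
    auth gray
    auth black
  ast black
  codegen gray
  codegen black
  sched gray
  sched black
  cache gray
    utils gray
      utils→opt: opt is gray → back edge
First back edge: utils → opt.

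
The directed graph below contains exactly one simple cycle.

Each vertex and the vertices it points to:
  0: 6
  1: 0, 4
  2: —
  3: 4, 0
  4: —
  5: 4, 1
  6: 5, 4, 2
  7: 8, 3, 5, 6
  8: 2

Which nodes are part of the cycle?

DFS with gray/black marking from 6:
6 gray
  5 gray
    4 gray
    4 black
    1 gray
      0 gray
        0→6: 6 is gray → back edge
Back edge closes the cycle 6 → 5 → 1 → 0 → 6; its vertices are {0, 1, 5, 6}.

0, 1, 5, 6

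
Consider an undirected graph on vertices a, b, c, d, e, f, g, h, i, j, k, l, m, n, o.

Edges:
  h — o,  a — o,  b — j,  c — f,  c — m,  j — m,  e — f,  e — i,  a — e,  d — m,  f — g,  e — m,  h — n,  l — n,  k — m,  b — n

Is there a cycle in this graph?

DFS, tracking each vertex's parent; an edge to a visited non-parent vertex closes a cycle.
Start from h:
visit h (parent –)
  visit o (parent h)
    o–h: parent, skip
    visit a (parent o)
      visit e (parent a)
        e–a: parent, skip
        visit m (parent e)
          visit k (parent m)
            k–m: parent, skip
          visit j (parent m)
            visit b (parent j)
              b–j: parent, skip
              visit n (parent b)
                n–h: h visited and ≠ parent → cycle
Cycle: h – o – a – e – m – j – b – n – h.

Yes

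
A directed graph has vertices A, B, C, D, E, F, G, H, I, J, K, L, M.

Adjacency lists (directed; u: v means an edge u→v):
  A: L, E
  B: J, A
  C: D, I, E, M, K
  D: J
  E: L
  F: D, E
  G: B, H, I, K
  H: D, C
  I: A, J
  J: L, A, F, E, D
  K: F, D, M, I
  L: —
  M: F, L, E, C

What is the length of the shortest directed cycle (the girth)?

2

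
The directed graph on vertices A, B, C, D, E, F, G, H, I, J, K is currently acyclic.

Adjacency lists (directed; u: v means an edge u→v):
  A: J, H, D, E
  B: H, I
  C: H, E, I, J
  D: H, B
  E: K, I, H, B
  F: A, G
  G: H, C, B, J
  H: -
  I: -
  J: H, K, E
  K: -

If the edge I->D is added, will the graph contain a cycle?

Adding I→D creates a cycle iff D can already reach I.
Path from D: D → B → I.
So D → … → I → D is a cycle.

Yes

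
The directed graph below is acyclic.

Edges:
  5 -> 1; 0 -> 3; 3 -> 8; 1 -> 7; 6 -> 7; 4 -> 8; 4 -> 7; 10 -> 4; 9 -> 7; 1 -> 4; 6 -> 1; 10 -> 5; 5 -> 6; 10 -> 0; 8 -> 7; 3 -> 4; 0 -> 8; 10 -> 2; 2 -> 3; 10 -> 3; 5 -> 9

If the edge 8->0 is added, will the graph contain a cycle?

Adding 8→0 creates a cycle iff 0 can already reach 8.
Path from 0: 0 → 8.
So 0 → … → 8 → 0 is a cycle.

Yes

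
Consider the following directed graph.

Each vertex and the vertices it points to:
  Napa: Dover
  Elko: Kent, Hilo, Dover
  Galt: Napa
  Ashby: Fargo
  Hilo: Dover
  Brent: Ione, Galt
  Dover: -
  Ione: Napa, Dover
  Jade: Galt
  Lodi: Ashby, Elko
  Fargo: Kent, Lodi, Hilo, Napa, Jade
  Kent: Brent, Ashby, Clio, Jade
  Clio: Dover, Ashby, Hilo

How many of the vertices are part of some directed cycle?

6

A vertex is on a directed cycle iff it belongs to a strongly connected component of size ≥ 2 (or has a self-loop).
The vertices on cycles are {Clio, Elko, Kent, Lodi, Ashby, Fargo} — 6 in total.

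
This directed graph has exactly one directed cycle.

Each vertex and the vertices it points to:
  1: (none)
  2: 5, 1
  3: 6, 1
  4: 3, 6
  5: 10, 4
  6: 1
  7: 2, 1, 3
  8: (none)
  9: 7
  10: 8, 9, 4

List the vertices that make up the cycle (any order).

2, 5, 7, 9, 10

DFS with gray/black marking from 5:
5 gray
  10 gray
    8 gray
    8 black
    9 gray
      7 gray
        2 gray
          2→5: 5 is gray → back edge
Back edge closes the cycle 5 → 10 → 9 → 7 → 2 → 5; its vertices are {2, 5, 7, 9, 10}.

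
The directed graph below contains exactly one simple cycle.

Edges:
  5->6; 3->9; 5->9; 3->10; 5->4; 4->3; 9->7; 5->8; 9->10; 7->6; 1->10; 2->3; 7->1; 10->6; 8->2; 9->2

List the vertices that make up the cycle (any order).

2, 3, 9

DFS with gray/black marking from 9:
9 gray
  2 gray
    3 gray
      3→9: 9 is gray → back edge
Back edge closes the cycle 9 → 2 → 3 → 9; its vertices are {2, 3, 9}.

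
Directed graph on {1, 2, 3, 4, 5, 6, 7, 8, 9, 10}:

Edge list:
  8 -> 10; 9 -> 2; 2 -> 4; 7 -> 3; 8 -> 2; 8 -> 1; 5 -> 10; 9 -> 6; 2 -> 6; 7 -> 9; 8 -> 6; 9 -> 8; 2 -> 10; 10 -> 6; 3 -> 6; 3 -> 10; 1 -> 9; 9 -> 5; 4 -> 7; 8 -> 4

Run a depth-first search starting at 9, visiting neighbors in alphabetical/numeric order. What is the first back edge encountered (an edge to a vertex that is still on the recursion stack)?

DFS from 9 (visiting neighbors in alphabetical/numeric order); mark gray on enter, black on exit:
9 gray
  2 gray
    4 gray
      7 gray
        3 gray
          6 gray
          6 black
          10 gray
            10→6: 6 black — skip
          10 black
        3 black
        7→9: 9 is gray → back edge
First back edge: 7 → 9.

7→9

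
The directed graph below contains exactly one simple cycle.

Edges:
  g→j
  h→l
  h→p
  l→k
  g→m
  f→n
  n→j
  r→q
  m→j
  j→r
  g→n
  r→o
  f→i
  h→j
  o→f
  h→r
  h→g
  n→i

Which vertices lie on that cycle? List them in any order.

f, j, n, o, r

DFS with gray/black marking from r:
r gray
  o gray
    f gray
      i gray
      i black
      n gray
        j gray
          j→r: r is gray → back edge
Back edge closes the cycle r → o → f → n → j → r; its vertices are {f, j, n, o, r}.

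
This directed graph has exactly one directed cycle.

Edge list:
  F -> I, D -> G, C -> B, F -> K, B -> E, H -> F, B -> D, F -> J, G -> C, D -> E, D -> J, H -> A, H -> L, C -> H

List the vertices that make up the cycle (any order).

B, C, D, G

DFS with gray/black marking from C:
C gray
  B gray
    D gray
      J gray
      J black
      E gray
      E black
      G gray
        G→C: C is gray → back edge
Back edge closes the cycle C → B → D → G → C; its vertices are {B, C, D, G}.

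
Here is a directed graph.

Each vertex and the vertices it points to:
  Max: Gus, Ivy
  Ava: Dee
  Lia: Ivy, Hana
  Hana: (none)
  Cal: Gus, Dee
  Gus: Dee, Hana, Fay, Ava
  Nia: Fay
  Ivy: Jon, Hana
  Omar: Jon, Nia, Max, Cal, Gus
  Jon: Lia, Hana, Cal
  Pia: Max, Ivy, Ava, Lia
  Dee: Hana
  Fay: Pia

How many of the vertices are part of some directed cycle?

8

A vertex is on a directed cycle iff it belongs to a strongly connected component of size ≥ 2 (or has a self-loop).
The vertices on cycles are {Cal, Fay, Gus, Ivy, Jon, Lia, Max, Pia} — 8 in total.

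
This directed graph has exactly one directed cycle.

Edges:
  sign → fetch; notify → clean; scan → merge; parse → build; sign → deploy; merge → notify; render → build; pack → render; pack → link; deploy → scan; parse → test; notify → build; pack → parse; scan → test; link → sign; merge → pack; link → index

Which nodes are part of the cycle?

DFS with gray/black marking from deploy:
deploy gray
  scan gray
    merge gray
      notify gray
        clean gray
        clean black
        build gray
        build black
      notify black
      pack gray
        render gray
          render→build: build black — skip
        render black
        parse gray
          test gray
          test black
          parse→build: build black — skip
        parse black
        link gray
          sign gray
            fetch gray
            fetch black
            sign→deploy: deploy is gray → back edge
Back edge closes the cycle deploy → scan → merge → pack → link → sign → deploy; its vertices are {link, pack, scan, sign, merge, deploy}.

link, pack, scan, sign, merge, deploy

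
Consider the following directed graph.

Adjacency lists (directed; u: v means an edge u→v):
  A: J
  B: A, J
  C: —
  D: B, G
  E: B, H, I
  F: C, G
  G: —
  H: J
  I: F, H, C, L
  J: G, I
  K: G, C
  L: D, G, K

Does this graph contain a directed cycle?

DFS with white/gray/black marking, starting from L:
L gray
  D gray
    B gray
      A gray
        J gray
          G gray
          G black
          I gray
            F gray
              C gray
              C black
              F→G: G black — skip
            F black
            H gray
              H→J: J is gray → back edge
Back edge found, so a cycle exists: J → I → H → J.

Yes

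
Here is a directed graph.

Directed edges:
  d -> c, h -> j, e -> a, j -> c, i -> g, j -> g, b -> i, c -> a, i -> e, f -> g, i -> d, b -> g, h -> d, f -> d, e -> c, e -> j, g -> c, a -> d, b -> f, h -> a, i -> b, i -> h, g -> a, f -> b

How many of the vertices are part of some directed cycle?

A vertex is on a directed cycle iff it belongs to a strongly connected component of size ≥ 2 (or has a self-loop).
The vertices on cycles are {a, b, c, d, f, i} — 6 in total.

6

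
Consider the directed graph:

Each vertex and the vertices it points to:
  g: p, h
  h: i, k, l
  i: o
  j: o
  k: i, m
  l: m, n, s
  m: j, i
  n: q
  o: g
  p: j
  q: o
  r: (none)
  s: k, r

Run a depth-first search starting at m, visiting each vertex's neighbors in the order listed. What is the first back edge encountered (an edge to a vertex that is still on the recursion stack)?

DFS from m (visiting each vertex's neighbors in the order listed); mark gray on enter, black on exit:
m gray
  j gray
    o gray
      g gray
        p gray
          p→j: j is gray → back edge
First back edge: p → j.

p->j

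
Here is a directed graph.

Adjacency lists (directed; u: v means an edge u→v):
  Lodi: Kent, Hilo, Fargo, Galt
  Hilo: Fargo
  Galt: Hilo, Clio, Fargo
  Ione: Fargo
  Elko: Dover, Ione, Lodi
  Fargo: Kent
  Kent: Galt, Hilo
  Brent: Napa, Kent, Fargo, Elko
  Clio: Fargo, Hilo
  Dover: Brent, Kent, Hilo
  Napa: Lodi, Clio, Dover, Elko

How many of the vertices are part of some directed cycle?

A vertex is on a directed cycle iff it belongs to a strongly connected component of size ≥ 2 (or has a self-loop).
The vertices on cycles are {Clio, Elko, Galt, Hilo, Kent, Napa, Brent, Dover, Fargo} — 9 in total.

9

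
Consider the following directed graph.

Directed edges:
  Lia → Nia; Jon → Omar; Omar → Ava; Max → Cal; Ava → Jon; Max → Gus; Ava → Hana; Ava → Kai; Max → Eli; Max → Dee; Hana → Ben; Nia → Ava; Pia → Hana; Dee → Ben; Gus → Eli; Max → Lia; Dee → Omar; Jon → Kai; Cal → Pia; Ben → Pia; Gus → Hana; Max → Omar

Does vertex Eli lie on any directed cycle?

Eli lies on a cycle iff there is a path from Eli back to itself.
Exploring from Eli, it never reaches itself; equivalently, its strongly connected component is a singleton.

No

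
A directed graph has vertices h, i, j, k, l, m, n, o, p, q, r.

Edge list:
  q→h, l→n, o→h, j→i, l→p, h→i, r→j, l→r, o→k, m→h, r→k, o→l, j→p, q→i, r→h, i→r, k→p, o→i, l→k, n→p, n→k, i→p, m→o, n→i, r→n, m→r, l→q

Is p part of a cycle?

No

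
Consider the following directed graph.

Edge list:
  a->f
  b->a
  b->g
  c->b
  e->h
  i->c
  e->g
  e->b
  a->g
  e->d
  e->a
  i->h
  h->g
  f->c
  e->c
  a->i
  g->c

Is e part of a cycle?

e lies on a cycle iff there is a path from e back to itself.
Exploring from e, it never reaches itself; equivalently, its strongly connected component is a singleton.

No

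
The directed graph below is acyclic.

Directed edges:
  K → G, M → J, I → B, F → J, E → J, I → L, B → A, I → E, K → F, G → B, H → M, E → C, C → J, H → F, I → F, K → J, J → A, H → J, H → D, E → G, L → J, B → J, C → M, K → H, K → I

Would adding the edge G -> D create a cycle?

Adding G→D creates a cycle iff D can already reach G.
Explore from D: no path reaches G. The graph stays acyclic.

No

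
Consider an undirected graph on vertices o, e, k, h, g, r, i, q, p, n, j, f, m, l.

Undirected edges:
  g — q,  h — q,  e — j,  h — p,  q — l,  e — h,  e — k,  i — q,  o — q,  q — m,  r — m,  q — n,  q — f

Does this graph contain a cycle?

No

DFS, tracking each vertex's parent; an edge to a visited non-parent vertex closes a cycle.
Start from p:
visit p (parent –)
  visit h (parent p)
    visit q (parent h)
      visit n (parent q)
        n–q: parent, skip
      visit i (parent q)
        i–q: parent, skip
      visit m (parent q)
        visit r (parent m)
          r–m: parent, skip
        m–q: parent, skip
      visit o (parent q)
        o–q: parent, skip
      visit f (parent q)
        f–q: parent, skip
      visit g (parent q)
        g–q: parent, skip
      q–h: parent, skip
      visit l (parent q)
        l–q: parent, skip
    visit e (parent h)
      visit j (parent e)
        j–e: parent, skip
      e–h: parent, skip
      visit k (parent e)
        k–e: parent, skip
    h–p: parent, skip
No non-parent visited neighbor found — the graph is a forest.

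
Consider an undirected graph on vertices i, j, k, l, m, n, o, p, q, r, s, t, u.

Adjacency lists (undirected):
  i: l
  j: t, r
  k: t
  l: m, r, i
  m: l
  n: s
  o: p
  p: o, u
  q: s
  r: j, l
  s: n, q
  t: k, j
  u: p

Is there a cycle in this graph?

No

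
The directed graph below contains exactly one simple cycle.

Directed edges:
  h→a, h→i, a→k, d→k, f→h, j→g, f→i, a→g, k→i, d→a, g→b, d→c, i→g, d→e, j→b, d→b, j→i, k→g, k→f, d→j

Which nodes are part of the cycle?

a, f, h, k

DFS with gray/black marking from a:
a gray
  g gray
    b gray
    b black
  g black
  k gray
    i gray
      i→g: g black — skip
    i black
    f gray
      f→i: i black — skip
      h gray
        h→a: a is gray → back edge
Back edge closes the cycle a → k → f → h → a; its vertices are {a, f, h, k}.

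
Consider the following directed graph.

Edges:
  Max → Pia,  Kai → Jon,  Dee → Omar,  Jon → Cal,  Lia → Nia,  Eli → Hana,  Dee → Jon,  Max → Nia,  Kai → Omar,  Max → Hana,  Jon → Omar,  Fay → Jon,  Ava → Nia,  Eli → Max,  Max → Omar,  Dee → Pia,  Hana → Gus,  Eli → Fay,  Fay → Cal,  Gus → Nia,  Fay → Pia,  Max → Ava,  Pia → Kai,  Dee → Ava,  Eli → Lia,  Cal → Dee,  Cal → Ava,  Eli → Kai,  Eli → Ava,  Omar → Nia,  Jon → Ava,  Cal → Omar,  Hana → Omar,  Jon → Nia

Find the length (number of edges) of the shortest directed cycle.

For each vertex v, BFS finds the shortest path from v back to v.
The shortest such closed walk is Cal → Dee → Jon → Cal, length 3.

3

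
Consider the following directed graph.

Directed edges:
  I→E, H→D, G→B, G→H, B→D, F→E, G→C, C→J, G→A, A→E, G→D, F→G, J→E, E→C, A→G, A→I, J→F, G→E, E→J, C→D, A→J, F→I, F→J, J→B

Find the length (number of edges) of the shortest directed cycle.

For each vertex v, BFS finds the shortest path from v back to v.
The shortest such closed walk is A → G → A, length 2.

2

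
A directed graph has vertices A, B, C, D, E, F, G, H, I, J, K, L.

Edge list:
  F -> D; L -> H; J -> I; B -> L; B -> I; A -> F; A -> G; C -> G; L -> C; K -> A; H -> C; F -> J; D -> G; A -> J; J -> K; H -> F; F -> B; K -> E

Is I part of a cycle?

I lies on a cycle iff there is a path from I back to itself.
Exploring from I, it never reaches itself; equivalently, its strongly connected component is a singleton.

No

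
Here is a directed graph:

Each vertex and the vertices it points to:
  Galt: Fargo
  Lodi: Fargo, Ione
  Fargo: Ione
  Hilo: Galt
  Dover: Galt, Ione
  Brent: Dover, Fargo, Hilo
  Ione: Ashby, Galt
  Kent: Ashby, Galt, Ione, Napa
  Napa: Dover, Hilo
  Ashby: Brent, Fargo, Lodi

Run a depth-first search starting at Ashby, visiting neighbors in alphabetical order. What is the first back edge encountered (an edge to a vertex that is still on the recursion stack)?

Ione→Ashby

DFS from Ashby (visiting neighbors in alphabetical order); mark gray on enter, black on exit:
Ashby gray
  Brent gray
    Dover gray
      Galt gray
        Fargo gray
          Ione gray
            Ione→Ashby: Ashby is gray → back edge
First back edge: Ione → Ashby.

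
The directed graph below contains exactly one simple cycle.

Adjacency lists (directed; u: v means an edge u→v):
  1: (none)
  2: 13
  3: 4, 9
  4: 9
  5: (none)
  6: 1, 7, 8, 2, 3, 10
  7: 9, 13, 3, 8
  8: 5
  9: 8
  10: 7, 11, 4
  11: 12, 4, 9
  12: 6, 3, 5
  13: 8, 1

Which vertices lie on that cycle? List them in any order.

6, 10, 11, 12

DFS with gray/black marking from 6:
6 gray
  1 gray
  1 black
  7 gray
    9 gray
      8 gray
        5 gray
        5 black
      8 black
    9 black
    13 gray
      13→8: 8 black — skip
      13→1: 1 black — skip
    13 black
    3 gray
      4 gray
        4→9: 9 black — skip
      4 black
      3→9: 9 black — skip
    3 black
    7→8: 8 black — skip
  7 black
  6→8: 8 black — skip
  2 gray
    2→13: 13 black — skip
  2 black
  6→3: 3 black — skip
  10 gray
    10→7: 7 black — skip
    11 gray
      12 gray
        12→6: 6 is gray → back edge
Back edge closes the cycle 6 → 10 → 11 → 12 → 6; its vertices are {6, 10, 11, 12}.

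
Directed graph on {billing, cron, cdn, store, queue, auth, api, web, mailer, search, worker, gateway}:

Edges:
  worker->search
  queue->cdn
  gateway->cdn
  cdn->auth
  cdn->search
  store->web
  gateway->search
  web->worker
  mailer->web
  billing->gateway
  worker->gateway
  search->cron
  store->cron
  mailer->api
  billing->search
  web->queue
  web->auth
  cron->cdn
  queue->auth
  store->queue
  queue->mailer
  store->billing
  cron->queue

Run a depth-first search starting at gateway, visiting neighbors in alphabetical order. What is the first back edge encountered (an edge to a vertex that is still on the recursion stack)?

DFS from gateway (visiting neighbors in alphabetical order); mark gray on enter, black on exit:
gateway gray
  cdn gray
    auth gray
    auth black
    search gray
      cron gray
        cron→cdn: cdn is gray → back edge
First back edge: cron → cdn.

cron->cdn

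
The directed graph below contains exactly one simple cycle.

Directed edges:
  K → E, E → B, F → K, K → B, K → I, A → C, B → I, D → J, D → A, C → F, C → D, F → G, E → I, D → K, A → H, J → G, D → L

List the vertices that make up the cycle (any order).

A, C, D

DFS with gray/black marking from D:
D gray
  A gray
    C gray
      C→D: D is gray → back edge
Back edge closes the cycle D → A → C → D; its vertices are {A, C, D}.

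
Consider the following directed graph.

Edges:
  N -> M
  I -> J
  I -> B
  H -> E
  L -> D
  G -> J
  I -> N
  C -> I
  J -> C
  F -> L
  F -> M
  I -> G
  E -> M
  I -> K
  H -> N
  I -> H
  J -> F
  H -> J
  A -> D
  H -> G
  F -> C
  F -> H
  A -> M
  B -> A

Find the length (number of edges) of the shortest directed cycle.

3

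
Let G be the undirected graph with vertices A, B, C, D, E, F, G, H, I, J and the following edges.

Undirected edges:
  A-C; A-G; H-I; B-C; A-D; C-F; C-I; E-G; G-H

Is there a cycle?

DFS, tracking each vertex's parent; an edge to a visited non-parent vertex closes a cycle.
Start from A:
visit A (parent –)
  visit G (parent A)
    G–A: parent, skip
    visit E (parent G)
      E–G: parent, skip
    visit H (parent G)
      H–G: parent, skip
      visit I (parent H)
        visit C (parent I)
          C–A: A visited and ≠ parent → cycle
Cycle: A – G – H – I – C – A.

Yes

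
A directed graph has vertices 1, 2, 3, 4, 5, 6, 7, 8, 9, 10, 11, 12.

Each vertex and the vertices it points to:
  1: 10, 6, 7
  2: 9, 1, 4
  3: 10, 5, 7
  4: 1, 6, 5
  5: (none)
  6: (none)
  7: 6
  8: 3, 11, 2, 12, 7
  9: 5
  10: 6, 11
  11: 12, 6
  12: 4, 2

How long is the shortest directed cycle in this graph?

5

For each vertex v, BFS finds the shortest path from v back to v.
The shortest such closed walk is 12 → 4 → 1 → 10 → 11 → 12, length 5.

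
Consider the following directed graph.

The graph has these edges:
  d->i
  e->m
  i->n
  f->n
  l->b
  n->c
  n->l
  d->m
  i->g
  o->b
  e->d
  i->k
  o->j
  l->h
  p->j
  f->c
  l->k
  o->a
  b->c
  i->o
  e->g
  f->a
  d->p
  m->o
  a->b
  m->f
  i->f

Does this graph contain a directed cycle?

No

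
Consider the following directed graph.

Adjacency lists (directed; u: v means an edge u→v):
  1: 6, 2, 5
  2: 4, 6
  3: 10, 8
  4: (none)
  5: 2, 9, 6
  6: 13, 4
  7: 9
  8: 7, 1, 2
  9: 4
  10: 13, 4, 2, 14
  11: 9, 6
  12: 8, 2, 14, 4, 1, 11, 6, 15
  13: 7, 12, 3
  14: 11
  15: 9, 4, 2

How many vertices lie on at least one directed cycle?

12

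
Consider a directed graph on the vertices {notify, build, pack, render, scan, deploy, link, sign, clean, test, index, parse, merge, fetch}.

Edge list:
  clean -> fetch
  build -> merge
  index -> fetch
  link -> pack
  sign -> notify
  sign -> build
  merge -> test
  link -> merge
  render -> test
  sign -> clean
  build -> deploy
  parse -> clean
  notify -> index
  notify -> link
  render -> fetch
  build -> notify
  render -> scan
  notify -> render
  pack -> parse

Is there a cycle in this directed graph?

No

DFS with white/gray/black marking, starting from test:
test gray
test black
notify gray
  link gray
    merge gray
      merge→test: test black — skip
    merge black
    pack gray
      parse gray
        clean gray
          fetch gray
          fetch black
        clean black
      parse black
    pack black
  link black
  render gray
    scan gray
    scan black
    render→test: test black — skip
    render→fetch: fetch black — skip
  render black
  index gray
    index→fetch: fetch black — skip
  index black
notify black
build gray
  build→merge: merge black — skip
  build→notify: notify black — skip
  deploy gray
  deploy black
build black
sign gray
  sign→clean: clean black — skip
  sign→notify: notify black — skip
  sign→build: build black — skip
sign black
Every edge goes to a white or black vertex — no back edge, so the graph is acyclic.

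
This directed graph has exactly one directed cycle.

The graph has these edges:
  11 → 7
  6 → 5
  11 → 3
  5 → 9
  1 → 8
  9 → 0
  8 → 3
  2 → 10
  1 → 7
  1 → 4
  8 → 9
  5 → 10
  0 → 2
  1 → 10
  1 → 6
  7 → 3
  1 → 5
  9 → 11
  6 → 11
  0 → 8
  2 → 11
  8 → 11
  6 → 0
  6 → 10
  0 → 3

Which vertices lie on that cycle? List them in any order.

0, 8, 9

DFS with gray/black marking from 0:
0 gray
  8 gray
    11 gray
      3 gray
      3 black
      7 gray
        7→3: 3 black — skip
      7 black
    11 black
    8→3: 3 black — skip
    9 gray
      9→11: 11 black — skip
      9→0: 0 is gray → back edge
Back edge closes the cycle 0 → 8 → 9 → 0; its vertices are {0, 8, 9}.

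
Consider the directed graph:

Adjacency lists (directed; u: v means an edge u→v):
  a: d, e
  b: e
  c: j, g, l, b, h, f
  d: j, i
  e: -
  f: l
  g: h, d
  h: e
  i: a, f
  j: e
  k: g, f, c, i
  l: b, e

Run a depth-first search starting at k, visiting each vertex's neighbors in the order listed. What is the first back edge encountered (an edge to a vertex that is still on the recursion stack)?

DFS from k (visiting each vertex's neighbors in the order listed); mark gray on enter, black on exit:
k gray
  g gray
    h gray
      e gray
      e black
    h black
    d gray
      j gray
        j→e: e black — skip
      j black
      i gray
        a gray
          a→d: d is gray → back edge
First back edge: a → d.

a->d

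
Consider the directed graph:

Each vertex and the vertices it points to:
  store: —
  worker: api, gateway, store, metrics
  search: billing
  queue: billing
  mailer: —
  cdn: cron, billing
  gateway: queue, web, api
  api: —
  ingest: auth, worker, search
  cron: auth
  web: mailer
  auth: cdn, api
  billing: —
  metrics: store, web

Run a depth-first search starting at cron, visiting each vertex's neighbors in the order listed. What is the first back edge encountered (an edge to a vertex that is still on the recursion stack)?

cdn→cron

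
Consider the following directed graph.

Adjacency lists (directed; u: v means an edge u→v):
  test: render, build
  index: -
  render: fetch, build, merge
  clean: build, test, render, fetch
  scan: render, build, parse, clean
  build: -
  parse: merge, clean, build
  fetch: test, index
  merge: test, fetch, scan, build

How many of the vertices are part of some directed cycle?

7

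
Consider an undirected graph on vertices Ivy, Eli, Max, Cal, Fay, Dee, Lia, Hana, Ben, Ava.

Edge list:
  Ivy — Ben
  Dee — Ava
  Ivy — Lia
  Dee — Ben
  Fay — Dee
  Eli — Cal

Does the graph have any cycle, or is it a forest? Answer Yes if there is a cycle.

No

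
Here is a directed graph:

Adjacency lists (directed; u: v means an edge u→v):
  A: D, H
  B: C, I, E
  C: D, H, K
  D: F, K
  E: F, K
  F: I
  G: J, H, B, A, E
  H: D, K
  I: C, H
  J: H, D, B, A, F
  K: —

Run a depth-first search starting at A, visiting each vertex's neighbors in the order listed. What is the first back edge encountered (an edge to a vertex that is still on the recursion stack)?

C→D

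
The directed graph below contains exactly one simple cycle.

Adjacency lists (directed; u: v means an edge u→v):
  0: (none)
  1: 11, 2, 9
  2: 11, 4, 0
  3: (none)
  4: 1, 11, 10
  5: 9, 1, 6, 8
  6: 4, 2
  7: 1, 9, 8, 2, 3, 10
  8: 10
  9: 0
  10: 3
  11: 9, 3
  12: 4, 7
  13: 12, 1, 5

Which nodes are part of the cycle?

DFS with gray/black marking from 4:
4 gray
  1 gray
    11 gray
      9 gray
        0 gray
        0 black
      9 black
      3 gray
      3 black
    11 black
    2 gray
      2→11: 11 black — skip
      2→4: 4 is gray → back edge
Back edge closes the cycle 4 → 1 → 2 → 4; its vertices are {1, 2, 4}.

1, 2, 4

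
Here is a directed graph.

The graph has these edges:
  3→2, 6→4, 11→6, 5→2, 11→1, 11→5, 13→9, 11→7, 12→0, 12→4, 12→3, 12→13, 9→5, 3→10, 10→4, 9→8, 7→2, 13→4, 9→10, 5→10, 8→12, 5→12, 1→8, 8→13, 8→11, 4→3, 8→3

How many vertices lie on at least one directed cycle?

A vertex is on a directed cycle iff it belongs to a strongly connected component of size ≥ 2 (or has a self-loop).
The vertices on cycles are {1, 3, 4, 5, 8, 9, 10, 11, 12, 13} — 10 in total.

10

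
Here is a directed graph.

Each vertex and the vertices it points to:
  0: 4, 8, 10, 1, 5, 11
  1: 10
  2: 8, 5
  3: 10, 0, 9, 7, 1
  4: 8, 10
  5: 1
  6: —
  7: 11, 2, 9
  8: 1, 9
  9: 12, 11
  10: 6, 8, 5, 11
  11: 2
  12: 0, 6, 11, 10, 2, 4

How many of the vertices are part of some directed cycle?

10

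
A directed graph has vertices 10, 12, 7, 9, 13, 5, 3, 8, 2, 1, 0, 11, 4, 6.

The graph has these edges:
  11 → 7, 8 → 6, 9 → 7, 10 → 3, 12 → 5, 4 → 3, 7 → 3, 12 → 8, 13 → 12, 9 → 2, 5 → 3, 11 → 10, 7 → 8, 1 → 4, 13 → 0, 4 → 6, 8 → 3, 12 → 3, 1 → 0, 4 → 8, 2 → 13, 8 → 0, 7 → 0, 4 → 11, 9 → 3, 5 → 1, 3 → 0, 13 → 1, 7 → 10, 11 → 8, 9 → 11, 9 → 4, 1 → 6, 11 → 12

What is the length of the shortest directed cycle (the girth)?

For each vertex v, BFS finds the shortest path from v back to v.
The shortest such closed walk is 4 → 11 → 12 → 5 → 1 → 4, length 5.

5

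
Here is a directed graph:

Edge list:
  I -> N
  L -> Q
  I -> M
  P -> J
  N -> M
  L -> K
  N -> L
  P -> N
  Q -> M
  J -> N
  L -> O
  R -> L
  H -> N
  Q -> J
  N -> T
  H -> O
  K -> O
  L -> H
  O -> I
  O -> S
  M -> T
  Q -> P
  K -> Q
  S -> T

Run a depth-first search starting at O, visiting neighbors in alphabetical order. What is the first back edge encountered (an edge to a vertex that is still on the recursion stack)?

H->N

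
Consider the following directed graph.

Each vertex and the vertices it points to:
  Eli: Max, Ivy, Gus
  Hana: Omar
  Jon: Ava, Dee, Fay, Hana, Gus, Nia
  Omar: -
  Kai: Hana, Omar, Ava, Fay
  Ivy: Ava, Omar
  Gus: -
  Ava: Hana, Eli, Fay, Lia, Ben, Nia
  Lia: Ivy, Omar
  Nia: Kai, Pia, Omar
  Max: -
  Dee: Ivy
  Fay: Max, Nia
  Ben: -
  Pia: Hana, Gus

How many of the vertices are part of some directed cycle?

7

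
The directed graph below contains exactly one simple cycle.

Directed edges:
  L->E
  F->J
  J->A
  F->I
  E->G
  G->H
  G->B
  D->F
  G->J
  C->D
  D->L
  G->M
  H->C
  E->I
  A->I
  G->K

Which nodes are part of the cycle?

DFS with gray/black marking from G:
G gray
  K gray
  K black
  J gray
    A gray
      I gray
      I black
    A black
  J black
  H gray
    C gray
      D gray
        L gray
          E gray
            E→I: I black — skip
            E→G: G is gray → back edge
Back edge closes the cycle G → H → C → D → L → E → G; its vertices are {C, D, E, G, H, L}.

C, D, E, G, H, L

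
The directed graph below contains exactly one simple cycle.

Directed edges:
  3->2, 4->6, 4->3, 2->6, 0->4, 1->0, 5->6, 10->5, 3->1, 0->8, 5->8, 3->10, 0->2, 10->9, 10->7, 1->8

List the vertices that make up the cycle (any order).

DFS with gray/black marking from 3:
3 gray
  10 gray
    9 gray
    9 black
    7 gray
    7 black
    5 gray
      6 gray
      6 black
      8 gray
      8 black
    5 black
  10 black
  1 gray
    1→8: 8 black — skip
    0 gray
      4 gray
        4→3: 3 is gray → back edge
Back edge closes the cycle 3 → 1 → 0 → 4 → 3; its vertices are {0, 1, 3, 4}.

0, 1, 3, 4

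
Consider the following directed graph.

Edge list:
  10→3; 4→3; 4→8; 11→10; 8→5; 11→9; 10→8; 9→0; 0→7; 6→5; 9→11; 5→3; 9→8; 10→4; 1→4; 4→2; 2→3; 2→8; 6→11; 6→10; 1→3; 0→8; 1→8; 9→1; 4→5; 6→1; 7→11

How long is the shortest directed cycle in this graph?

For each vertex v, BFS finds the shortest path from v back to v.
The shortest such closed walk is 11 → 9 → 11, length 2.

2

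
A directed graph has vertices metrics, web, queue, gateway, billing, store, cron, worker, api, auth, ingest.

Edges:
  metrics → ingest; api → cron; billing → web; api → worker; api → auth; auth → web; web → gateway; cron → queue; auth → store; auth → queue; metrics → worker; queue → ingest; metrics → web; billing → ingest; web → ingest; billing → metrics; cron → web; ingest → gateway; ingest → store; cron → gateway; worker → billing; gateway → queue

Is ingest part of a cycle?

ingest is on a cycle iff ingest can reach itself via ≥1 edge.
ingest → gateway → queue → ingest — yes.

Yes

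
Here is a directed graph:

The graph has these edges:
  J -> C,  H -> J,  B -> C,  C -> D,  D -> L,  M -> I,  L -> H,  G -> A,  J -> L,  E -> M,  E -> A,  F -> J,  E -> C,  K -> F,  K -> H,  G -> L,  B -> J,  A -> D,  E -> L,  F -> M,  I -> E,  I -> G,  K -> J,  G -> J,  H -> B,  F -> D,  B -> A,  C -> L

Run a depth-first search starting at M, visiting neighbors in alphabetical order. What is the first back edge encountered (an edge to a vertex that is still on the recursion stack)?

B→A

DFS from M (visiting neighbors in alphabetical order); mark gray on enter, black on exit:
M gray
  I gray
    E gray
      A gray
        D gray
          L gray
            H gray
              B gray
                B→A: A is gray → back edge
First back edge: B → A.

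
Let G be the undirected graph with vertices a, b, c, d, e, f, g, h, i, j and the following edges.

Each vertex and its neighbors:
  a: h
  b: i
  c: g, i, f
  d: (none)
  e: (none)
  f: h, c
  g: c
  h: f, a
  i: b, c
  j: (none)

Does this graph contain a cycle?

No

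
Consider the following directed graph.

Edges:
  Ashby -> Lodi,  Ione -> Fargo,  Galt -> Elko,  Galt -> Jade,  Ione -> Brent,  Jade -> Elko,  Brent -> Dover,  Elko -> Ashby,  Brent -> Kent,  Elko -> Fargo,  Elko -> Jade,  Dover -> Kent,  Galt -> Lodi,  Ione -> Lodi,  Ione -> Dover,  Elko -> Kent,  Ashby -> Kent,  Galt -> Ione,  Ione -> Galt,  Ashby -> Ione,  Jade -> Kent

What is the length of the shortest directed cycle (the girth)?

For each vertex v, BFS finds the shortest path from v back to v.
The shortest such closed walk is Galt → Ione → Galt, length 2.

2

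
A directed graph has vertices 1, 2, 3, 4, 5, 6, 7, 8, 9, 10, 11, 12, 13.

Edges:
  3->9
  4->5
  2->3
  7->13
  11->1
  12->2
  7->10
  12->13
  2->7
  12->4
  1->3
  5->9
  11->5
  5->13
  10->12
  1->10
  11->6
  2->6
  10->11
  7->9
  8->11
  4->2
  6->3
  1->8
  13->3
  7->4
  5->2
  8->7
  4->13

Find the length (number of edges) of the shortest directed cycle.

3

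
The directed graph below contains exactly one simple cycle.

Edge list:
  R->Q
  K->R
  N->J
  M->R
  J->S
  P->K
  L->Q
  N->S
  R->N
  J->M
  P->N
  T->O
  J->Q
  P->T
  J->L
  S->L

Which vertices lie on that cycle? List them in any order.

DFS with gray/black marking from N:
N gray
  S gray
    L gray
      Q gray
      Q black
    L black
  S black
  J gray
    J→S: S black — skip
    J→L: L black — skip
    M gray
      R gray
        R→Q: Q black — skip
        R→N: N is gray → back edge
Back edge closes the cycle N → J → M → R → N; its vertices are {J, M, N, R}.

J, M, N, R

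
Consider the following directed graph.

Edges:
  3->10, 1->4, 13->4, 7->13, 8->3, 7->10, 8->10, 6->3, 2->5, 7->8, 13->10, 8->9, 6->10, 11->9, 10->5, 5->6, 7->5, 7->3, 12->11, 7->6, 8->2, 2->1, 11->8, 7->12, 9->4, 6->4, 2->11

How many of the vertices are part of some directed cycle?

A vertex is on a directed cycle iff it belongs to a strongly connected component of size ≥ 2 (or has a self-loop).
The vertices on cycles are {2, 3, 5, 6, 8, 10, 11} — 7 in total.

7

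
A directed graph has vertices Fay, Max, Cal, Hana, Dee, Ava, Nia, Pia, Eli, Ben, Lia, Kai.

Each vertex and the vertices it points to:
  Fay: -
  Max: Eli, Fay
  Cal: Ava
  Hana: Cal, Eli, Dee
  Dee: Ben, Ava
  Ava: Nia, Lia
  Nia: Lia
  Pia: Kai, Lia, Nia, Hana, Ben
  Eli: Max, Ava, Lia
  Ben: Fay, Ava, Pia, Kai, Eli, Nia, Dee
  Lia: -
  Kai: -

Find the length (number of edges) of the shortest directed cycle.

2

For each vertex v, BFS finds the shortest path from v back to v.
The shortest such closed walk is Ben → Pia → Ben, length 2.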